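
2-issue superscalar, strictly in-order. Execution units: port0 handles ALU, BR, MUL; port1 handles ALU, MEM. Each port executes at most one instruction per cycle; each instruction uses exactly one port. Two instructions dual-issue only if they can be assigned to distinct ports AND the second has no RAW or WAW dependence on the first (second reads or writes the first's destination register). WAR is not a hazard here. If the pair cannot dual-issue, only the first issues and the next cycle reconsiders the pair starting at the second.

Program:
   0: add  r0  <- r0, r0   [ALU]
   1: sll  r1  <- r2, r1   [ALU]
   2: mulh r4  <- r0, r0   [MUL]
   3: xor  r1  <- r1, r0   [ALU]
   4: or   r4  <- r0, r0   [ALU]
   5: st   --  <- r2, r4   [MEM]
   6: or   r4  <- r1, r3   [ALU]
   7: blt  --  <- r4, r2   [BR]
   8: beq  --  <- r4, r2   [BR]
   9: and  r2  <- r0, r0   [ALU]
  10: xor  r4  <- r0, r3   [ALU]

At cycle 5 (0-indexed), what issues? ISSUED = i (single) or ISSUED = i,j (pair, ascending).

ISSUED = 8,9

#0 head=0: add/sll i0+i1 2-wide
#1 head=2: mulh/xor i2+i3 2-wide
#2 head=4: or i4 RAW r4
#3 head=5: st/or i5+i6 2-wide
#4 head=7: blt i7 no-port BR/BR
#5 head=8: beq/and i8+i9 2-wide
#6 head=10: xor i10 tail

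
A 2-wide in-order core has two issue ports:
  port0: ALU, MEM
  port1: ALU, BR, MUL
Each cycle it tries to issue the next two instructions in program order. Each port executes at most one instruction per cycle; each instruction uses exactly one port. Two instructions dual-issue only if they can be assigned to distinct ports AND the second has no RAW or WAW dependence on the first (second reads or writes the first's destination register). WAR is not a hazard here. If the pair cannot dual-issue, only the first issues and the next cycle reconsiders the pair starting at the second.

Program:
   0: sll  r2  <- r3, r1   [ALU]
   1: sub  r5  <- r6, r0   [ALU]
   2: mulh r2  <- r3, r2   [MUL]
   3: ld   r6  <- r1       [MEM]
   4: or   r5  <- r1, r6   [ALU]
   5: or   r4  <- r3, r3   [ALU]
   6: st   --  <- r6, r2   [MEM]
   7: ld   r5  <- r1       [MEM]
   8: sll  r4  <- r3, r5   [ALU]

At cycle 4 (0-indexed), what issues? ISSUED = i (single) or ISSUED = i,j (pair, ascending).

ISSUED = 7

t=0 i0+i1:sll.ALU;sub.ALU ; pair
t=1 i2+i3:mulh.MUL;ld.MEM ; pair
t=2 i4+i5:or.ALU;or.ALU ; pair
t=3 i6:st.MEM ; no-port MEM/MEM
t=4 i7:ld.MEM ; RAW r5
t=5 i8:sll.ALU ; tail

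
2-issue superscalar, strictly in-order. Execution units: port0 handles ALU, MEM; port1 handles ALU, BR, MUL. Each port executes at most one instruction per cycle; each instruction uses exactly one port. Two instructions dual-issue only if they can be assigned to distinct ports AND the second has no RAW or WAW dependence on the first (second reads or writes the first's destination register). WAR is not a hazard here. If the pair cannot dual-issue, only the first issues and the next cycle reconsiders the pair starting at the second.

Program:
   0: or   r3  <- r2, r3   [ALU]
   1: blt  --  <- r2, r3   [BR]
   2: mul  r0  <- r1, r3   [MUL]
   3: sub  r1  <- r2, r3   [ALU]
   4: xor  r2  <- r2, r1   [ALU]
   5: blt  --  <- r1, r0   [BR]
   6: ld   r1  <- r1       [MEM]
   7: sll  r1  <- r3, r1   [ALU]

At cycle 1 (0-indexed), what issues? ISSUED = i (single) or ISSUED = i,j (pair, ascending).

  cy0 -> i0 (or.ALU) RAW r3
  cy1 -> i1 (blt.BR) no-port BR/MUL
  cy2 -> i2+i3 (mul.MUL;sub.ALU) 2-wide
  cy3 -> i4+i5 (xor.ALU;blt.BR) 2-wide
  cy4 -> i6 (ld.MEM) RAW+WAW r1
  cy5 -> i7 (sll.ALU) tail

ISSUED = 1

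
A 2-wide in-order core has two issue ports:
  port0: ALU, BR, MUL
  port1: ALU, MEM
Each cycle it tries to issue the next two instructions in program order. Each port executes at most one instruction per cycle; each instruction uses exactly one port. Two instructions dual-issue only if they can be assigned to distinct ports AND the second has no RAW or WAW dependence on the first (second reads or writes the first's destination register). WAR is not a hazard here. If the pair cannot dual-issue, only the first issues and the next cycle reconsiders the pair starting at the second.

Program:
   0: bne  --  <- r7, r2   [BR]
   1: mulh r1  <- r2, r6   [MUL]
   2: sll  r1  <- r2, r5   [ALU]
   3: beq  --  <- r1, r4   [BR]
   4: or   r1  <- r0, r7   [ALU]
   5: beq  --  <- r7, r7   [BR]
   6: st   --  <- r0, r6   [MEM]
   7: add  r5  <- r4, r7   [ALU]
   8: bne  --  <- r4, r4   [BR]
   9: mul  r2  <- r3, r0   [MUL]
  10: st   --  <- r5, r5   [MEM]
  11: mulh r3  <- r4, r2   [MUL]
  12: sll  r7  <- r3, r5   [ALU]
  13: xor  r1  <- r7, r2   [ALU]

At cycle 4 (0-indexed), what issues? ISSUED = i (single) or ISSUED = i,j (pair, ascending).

ISSUED = 5,6

#0 head=0: bne.BR i0 no-port BR/MUL
#1 head=1: mulh.MUL i1 WAW r1
#2 head=2: sll.ALU i2 RAW r1
#3 head=3: beq.BR/or.ALU i3+i4 2-wide
#4 head=5: beq.BR/st.MEM i5+i6 2-wide
#5 head=7: add.ALU/bne.BR i7+i8 2-wide
#6 head=9: mul.MUL/st.MEM i9+i10 2-wide
#7 head=11: mulh.MUL i11 RAW r3
#8 head=12: sll.ALU i12 RAW r7
#9 head=13: xor.ALU i13 tail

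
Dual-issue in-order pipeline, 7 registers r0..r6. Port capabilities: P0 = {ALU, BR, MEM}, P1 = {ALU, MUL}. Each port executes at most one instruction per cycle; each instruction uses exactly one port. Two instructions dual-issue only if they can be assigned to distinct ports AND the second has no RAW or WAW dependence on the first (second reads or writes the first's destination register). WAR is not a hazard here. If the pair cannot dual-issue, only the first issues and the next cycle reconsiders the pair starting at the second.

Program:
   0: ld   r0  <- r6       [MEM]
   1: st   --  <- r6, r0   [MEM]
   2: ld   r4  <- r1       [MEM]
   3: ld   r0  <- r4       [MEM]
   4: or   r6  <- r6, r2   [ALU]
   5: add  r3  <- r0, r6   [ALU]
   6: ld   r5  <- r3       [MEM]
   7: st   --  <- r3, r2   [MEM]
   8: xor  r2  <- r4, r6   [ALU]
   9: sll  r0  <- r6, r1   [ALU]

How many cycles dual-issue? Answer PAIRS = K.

PAIRS = 2

#0 head=0: ld.MEM i0 no-port MEM/MEM
#1 head=1: st.MEM i1 no-port MEM/MEM
#2 head=2: ld.MEM i2 no-port MEM/MEM
#3 head=3: ld.MEM;or.ALU i3/i4 2-wide
#4 head=5: add.ALU i5 RAW r3
#5 head=6: ld.MEM i6 no-port MEM/MEM
#6 head=7: st.MEM;xor.ALU i7/i8 2-wide
#7 head=9: sll.ALU i9 tail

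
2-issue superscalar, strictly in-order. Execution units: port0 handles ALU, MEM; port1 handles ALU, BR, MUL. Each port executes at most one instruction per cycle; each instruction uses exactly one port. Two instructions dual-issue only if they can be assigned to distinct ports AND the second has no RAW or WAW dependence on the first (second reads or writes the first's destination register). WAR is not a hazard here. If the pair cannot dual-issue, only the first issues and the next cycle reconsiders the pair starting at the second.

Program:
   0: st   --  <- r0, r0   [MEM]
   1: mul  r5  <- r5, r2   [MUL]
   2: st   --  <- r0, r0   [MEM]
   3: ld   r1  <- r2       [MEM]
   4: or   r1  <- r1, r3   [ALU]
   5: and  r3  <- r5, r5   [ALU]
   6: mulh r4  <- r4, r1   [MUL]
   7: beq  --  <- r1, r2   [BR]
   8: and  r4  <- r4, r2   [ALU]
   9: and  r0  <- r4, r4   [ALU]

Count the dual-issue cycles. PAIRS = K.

0. st mul @i0&i1  | pair
1. st @i2  | no-port MEM/MEM
2. ld @i3  | RAW+WAW r1
3. or and @i4&i5  | pair
4. mulh @i6  | no-port MUL/BR
5. beq and @i7&i8  | pair
6. and @i9  | tail

PAIRS = 3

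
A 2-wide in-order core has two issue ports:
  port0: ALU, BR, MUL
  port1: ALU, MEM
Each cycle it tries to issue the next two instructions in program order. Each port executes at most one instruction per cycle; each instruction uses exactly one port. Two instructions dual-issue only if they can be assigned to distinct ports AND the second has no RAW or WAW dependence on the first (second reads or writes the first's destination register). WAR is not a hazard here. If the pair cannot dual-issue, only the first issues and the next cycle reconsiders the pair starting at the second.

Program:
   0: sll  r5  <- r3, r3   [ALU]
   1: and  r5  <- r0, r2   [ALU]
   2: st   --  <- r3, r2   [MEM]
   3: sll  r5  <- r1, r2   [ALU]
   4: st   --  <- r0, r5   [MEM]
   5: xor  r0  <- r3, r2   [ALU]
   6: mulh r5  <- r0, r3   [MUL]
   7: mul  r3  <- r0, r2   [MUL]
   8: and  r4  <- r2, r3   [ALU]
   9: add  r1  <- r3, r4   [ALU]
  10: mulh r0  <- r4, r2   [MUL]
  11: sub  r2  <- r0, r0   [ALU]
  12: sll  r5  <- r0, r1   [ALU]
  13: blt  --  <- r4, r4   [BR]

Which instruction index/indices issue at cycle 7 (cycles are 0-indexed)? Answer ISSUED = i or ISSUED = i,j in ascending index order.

ISSUED = 9,10

c0: i0 sll  WAW r5
c1: i1+i2 and+st  dual
c2: i3 sll  RAW r5
c3: i4+i5 st+xor  dual
c4: i6 mulh  no-port MUL/MUL
c5: i7 mul  RAW r3
c6: i8 and  RAW r4
c7: i9+i10 add+mulh  dual
c8: i11+i12 sub+sll  dual
c9: i13 blt  tail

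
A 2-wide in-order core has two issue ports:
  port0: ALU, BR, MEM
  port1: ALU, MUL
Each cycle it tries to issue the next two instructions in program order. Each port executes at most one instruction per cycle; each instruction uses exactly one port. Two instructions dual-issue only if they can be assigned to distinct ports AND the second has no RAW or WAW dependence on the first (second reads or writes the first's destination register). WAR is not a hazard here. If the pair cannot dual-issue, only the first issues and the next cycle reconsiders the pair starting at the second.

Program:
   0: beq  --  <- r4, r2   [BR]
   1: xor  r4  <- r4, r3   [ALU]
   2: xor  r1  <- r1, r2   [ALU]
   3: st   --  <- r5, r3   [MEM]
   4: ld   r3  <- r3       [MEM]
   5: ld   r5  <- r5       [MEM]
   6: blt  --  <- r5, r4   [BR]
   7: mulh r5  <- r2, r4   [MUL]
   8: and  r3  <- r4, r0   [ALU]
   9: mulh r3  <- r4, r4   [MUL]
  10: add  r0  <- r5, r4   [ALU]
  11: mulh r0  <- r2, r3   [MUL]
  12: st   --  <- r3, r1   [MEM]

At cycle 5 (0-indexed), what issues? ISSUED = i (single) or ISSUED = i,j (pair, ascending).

t=0 i0,i1:beq.BR;xor.ALU ; 2-wide
t=1 i2,i3:xor.ALU;st.MEM ; 2-wide
t=2 i4:ld.MEM ; no-port MEM/MEM
t=3 i5:ld.MEM ; no-port MEM/BR
t=4 i6,i7:blt.BR;mulh.MUL ; 2-wide
t=5 i8:and.ALU ; WAW r3
t=6 i9,i10:mulh.MUL;add.ALU ; 2-wide
t=7 i11,i12:mulh.MUL;st.MEM ; 2-wide

ISSUED = 8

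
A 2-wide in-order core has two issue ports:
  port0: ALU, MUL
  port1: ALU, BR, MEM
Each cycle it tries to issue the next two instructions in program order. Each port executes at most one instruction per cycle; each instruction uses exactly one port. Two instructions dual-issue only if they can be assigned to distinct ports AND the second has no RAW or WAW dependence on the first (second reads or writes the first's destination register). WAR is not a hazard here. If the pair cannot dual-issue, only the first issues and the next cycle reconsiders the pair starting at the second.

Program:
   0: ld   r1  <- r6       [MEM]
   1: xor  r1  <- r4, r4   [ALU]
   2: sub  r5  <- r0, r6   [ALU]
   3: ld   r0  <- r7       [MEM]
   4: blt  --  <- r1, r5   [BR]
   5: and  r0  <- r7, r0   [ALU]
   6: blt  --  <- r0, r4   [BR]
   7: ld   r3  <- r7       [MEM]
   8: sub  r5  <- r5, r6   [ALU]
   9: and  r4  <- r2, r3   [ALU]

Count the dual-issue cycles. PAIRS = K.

#0 head=0: ld.MEM i0 WAW r1
#1 head=1: xor.ALU sub.ALU i1/i2 2-wide
#2 head=3: ld.MEM i3 no-port MEM/BR
#3 head=4: blt.BR and.ALU i4/i5 2-wide
#4 head=6: blt.BR i6 no-port BR/MEM
#5 head=7: ld.MEM sub.ALU i7/i8 2-wide
#6 head=9: and.ALU i9 tail

PAIRS = 3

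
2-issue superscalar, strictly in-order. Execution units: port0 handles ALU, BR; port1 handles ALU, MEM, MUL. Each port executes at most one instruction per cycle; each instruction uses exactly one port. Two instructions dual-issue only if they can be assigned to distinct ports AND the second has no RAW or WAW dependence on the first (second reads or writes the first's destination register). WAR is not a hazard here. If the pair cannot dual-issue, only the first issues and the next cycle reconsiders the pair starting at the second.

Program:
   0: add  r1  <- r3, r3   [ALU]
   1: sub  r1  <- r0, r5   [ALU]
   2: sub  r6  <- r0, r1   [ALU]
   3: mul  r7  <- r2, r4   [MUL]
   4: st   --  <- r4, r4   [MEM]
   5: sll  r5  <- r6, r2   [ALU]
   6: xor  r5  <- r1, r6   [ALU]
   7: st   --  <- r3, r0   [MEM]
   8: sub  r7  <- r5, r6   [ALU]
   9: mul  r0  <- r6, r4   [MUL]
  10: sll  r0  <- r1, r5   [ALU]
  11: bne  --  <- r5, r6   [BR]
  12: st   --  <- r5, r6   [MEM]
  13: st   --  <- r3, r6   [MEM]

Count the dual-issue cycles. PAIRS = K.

  cy0 -> i0 (add.ALU) WAW r1
  cy1 -> i1 (sub.ALU) RAW r1
  cy2 -> i2&i3 (sub.ALU;mul.MUL) pair
  cy3 -> i4&i5 (st.MEM;sll.ALU) pair
  cy4 -> i6&i7 (xor.ALU;st.MEM) pair
  cy5 -> i8&i9 (sub.ALU;mul.MUL) pair
  cy6 -> i10&i11 (sll.ALU;bne.BR) pair
  cy7 -> i12 (st.MEM) no-port MEM/MEM
  cy8 -> i13 (st.MEM) tail

PAIRS = 5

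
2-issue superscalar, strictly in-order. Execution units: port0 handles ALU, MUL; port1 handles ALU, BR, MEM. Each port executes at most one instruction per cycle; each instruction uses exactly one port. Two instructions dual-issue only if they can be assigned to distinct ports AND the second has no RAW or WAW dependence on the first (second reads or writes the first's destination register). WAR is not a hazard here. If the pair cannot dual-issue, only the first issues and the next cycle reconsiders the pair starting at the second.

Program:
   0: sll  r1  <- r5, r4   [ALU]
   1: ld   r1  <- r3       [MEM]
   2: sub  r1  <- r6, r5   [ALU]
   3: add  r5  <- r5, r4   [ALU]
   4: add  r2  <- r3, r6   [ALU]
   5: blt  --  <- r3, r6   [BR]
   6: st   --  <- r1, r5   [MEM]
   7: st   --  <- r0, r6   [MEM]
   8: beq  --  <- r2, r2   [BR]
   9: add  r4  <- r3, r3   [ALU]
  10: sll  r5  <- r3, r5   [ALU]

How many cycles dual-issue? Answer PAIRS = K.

#0 head=0: sll i0 WAW r1
#1 head=1: ld i1 WAW r1
#2 head=2: sub;add i2,i3 2-wide
#3 head=4: add;blt i4,i5 2-wide
#4 head=6: st i6 no-port MEM/MEM
#5 head=7: st i7 no-port MEM/BR
#6 head=8: beq;add i8,i9 2-wide
#7 head=10: sll i10 tail

PAIRS = 3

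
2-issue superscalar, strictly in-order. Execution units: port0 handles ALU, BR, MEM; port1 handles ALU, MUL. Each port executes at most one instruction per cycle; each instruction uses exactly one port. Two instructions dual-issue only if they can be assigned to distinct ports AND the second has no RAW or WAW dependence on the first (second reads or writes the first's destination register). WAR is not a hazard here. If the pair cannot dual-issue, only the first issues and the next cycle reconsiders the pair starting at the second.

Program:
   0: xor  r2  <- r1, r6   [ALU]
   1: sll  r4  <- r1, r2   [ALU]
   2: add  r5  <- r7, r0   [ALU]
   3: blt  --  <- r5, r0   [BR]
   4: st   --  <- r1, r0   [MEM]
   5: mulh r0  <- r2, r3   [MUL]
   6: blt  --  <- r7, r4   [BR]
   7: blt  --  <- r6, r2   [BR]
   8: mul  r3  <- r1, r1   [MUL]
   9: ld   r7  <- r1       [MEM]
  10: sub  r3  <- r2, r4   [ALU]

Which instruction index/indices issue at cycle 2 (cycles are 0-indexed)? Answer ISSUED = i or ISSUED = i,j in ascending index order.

ISSUED = 3

t=0 i0:xor.ALU ; RAW r2
t=1 i1,i2:sll.ALU/add.ALU ; dual
t=2 i3:blt.BR ; no-port BR/MEM
t=3 i4,i5:st.MEM/mulh.MUL ; dual
t=4 i6:blt.BR ; no-port BR/BR
t=5 i7,i8:blt.BR/mul.MUL ; dual
t=6 i9,i10:ld.MEM/sub.ALU ; dual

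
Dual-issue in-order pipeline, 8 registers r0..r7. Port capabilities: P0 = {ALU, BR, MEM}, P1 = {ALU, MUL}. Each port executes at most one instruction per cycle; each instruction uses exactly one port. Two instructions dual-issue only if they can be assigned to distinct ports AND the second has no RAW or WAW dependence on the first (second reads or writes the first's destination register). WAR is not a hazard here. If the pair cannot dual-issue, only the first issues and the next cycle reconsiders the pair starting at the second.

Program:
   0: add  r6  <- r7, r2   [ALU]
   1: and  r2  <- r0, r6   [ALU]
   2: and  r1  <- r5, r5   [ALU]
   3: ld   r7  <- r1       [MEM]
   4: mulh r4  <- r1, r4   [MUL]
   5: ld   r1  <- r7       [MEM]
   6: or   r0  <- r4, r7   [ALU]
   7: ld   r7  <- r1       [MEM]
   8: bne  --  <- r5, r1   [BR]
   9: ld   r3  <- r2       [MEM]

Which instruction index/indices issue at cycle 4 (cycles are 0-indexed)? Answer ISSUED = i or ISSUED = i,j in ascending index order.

#0 head=0: add.ALU i0 RAW r6
#1 head=1: and.ALU+and.ALU i1/i2 pair
#2 head=3: ld.MEM+mulh.MUL i3/i4 pair
#3 head=5: ld.MEM+or.ALU i5/i6 pair
#4 head=7: ld.MEM i7 no-port MEM/BR
#5 head=8: bne.BR i8 no-port BR/MEM
#6 head=9: ld.MEM i9 tail

ISSUED = 7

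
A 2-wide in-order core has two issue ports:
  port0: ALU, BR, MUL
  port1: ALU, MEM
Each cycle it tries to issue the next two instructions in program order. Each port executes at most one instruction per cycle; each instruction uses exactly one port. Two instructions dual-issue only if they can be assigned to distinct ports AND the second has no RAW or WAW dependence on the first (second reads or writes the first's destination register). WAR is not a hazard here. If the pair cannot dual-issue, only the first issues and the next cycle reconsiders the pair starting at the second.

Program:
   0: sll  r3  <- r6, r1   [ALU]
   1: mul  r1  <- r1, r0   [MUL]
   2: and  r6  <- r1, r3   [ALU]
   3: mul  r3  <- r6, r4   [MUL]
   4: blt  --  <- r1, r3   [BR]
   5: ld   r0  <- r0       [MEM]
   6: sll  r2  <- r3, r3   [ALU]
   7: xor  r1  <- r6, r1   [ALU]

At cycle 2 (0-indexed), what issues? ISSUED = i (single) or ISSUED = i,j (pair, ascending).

0. sll.ALU/mul.MUL @i0,i1  | pair
1. and.ALU @i2  | RAW r6
2. mul.MUL @i3  | no-port MUL/BR
3. blt.BR/ld.MEM @i4,i5  | pair
4. sll.ALU/xor.ALU @i6,i7  | pair

ISSUED = 3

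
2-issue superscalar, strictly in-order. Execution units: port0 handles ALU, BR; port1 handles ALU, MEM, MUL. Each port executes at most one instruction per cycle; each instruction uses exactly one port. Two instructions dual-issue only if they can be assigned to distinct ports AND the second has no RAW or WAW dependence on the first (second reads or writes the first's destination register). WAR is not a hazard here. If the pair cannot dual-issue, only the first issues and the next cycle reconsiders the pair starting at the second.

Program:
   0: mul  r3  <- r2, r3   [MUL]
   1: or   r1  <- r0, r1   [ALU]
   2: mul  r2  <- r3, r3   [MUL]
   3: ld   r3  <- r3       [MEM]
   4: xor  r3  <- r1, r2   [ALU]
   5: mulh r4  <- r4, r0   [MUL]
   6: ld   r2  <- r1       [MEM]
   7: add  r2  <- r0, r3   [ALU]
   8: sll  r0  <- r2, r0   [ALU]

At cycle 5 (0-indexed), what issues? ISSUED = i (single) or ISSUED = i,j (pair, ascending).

ISSUED = 7

  cy0 -> i0/i1 (mul or) dual
  cy1 -> i2 (mul) no-port MUL/MEM
  cy2 -> i3 (ld) WAW r3
  cy3 -> i4/i5 (xor mulh) dual
  cy4 -> i6 (ld) WAW r2
  cy5 -> i7 (add) RAW r2
  cy6 -> i8 (sll) tail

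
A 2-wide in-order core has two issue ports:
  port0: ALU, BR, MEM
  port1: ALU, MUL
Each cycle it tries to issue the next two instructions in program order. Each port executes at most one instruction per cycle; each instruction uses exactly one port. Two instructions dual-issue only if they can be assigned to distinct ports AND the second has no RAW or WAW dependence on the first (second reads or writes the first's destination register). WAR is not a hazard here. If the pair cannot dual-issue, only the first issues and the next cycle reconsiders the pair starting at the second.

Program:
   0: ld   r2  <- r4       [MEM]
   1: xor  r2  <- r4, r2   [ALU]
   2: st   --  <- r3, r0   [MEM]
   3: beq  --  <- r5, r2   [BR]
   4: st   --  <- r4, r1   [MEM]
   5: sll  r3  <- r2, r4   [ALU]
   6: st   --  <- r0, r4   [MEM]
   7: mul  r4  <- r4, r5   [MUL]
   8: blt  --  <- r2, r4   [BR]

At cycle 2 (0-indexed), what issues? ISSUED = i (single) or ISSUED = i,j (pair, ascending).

[0] i0  ld.MEM  -- RAW+WAW r2
[1] i1/i2  xor.ALU;st.MEM  -- dual
[2] i3  beq.BR  -- no-port BR/MEM
[3] i4/i5  st.MEM;sll.ALU  -- dual
[4] i6/i7  st.MEM;mul.MUL  -- dual
[5] i8  blt.BR  -- tail

ISSUED = 3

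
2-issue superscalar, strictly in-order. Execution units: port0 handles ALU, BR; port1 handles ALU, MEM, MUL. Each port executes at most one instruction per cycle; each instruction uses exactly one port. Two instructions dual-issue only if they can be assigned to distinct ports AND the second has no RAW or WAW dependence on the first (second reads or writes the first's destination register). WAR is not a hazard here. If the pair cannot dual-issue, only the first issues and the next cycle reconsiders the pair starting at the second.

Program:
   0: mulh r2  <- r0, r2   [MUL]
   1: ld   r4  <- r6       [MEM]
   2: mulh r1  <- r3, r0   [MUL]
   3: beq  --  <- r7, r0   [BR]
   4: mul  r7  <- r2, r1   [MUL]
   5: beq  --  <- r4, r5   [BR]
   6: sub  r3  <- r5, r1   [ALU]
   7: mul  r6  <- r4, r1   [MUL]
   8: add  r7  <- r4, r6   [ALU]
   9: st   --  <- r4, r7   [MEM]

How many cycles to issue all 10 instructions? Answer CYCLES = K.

CYCLES = 7

  cy0 -> i0 (mulh.MUL) no-port MUL/MEM
  cy1 -> i1 (ld.MEM) no-port MEM/MUL
  cy2 -> i2,i3 (mulh.MUL+beq.BR) dual
  cy3 -> i4,i5 (mul.MUL+beq.BR) dual
  cy4 -> i6,i7 (sub.ALU+mul.MUL) dual
  cy5 -> i8 (add.ALU) RAW r7
  cy6 -> i9 (st.MEM) tail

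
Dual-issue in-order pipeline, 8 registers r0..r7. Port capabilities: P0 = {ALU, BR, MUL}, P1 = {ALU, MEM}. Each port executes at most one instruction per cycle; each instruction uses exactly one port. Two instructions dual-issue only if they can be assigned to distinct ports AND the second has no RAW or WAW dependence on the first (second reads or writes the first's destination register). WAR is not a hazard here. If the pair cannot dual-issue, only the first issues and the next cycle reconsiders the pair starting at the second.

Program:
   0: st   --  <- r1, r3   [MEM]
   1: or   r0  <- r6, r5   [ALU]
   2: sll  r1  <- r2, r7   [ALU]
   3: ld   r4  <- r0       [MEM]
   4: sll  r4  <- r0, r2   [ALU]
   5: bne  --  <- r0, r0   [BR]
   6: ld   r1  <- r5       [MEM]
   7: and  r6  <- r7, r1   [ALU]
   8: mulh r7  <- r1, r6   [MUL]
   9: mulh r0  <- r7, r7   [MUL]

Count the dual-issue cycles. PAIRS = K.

PAIRS = 3

[0] i0+i1  st+or  -- pair
[1] i2+i3  sll+ld  -- pair
[2] i4+i5  sll+bne  -- pair
[3] i6  ld  -- RAW r1
[4] i7  and  -- RAW r6
[5] i8  mulh  -- no-port MUL/MUL
[6] i9  mulh  -- tail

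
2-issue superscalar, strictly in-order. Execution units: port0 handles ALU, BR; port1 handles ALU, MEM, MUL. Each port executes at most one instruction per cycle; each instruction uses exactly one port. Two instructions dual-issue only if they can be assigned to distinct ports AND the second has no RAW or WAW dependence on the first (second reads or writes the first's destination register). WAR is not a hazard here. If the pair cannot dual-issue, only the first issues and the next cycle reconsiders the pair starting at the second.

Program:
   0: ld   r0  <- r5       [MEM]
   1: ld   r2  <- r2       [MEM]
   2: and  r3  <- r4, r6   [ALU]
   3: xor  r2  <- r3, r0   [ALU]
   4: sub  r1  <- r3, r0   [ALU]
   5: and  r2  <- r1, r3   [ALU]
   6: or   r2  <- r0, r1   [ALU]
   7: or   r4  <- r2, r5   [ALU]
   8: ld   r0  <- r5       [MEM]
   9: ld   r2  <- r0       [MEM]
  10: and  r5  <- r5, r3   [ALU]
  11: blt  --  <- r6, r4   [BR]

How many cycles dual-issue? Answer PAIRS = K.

PAIRS = 4

0. ld.MEM @i0  | no-port MEM/MEM
1. ld.MEM+and.ALU @i1+i2  | 2-wide
2. xor.ALU+sub.ALU @i3+i4  | 2-wide
3. and.ALU @i5  | WAW r2
4. or.ALU @i6  | RAW r2
5. or.ALU+ld.MEM @i7+i8  | 2-wide
6. ld.MEM+and.ALU @i9+i10  | 2-wide
7. blt.BR @i11  | tail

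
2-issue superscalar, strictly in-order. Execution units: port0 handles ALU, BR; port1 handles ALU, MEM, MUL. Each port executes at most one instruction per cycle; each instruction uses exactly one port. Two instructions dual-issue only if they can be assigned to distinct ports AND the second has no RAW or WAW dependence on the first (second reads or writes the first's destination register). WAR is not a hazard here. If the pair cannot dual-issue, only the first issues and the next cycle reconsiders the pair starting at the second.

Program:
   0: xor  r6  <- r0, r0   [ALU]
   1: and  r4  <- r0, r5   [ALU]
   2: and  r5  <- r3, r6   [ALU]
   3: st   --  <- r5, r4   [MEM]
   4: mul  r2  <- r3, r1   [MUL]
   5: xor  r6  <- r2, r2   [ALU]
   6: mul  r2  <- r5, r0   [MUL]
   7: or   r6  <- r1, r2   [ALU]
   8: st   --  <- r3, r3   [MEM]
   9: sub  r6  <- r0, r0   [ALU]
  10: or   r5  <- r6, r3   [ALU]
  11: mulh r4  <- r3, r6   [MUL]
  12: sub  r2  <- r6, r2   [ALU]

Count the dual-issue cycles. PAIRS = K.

PAIRS = 4

[0] i0,i1  xor.ALU/and.ALU  -- 2-wide
[1] i2  and.ALU  -- RAW r5
[2] i3  st.MEM  -- no-port MEM/MUL
[3] i4  mul.MUL  -- RAW r2
[4] i5,i6  xor.ALU/mul.MUL  -- 2-wide
[5] i7,i8  or.ALU/st.MEM  -- 2-wide
[6] i9  sub.ALU  -- RAW r6
[7] i10,i11  or.ALU/mulh.MUL  -- 2-wide
[8] i12  sub.ALU  -- tail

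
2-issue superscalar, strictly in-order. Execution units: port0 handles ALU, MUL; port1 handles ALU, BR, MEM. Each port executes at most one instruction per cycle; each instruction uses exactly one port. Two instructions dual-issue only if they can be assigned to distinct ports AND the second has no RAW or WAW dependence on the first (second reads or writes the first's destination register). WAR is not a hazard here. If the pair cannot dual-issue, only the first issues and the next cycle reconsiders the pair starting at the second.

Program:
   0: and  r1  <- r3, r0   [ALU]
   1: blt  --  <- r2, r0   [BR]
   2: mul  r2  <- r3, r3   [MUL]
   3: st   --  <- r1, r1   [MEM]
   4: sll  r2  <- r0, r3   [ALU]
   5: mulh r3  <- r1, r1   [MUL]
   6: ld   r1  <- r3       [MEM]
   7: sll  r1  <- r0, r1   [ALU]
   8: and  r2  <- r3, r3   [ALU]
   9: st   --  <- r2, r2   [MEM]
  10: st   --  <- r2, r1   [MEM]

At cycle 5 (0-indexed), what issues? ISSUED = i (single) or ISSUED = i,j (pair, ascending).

#0 head=0: and.ALU+blt.BR i0+i1 dual
#1 head=2: mul.MUL+st.MEM i2+i3 dual
#2 head=4: sll.ALU+mulh.MUL i4+i5 dual
#3 head=6: ld.MEM i6 RAW+WAW r1
#4 head=7: sll.ALU+and.ALU i7+i8 dual
#5 head=9: st.MEM i9 no-port MEM/MEM
#6 head=10: st.MEM i10 tail

ISSUED = 9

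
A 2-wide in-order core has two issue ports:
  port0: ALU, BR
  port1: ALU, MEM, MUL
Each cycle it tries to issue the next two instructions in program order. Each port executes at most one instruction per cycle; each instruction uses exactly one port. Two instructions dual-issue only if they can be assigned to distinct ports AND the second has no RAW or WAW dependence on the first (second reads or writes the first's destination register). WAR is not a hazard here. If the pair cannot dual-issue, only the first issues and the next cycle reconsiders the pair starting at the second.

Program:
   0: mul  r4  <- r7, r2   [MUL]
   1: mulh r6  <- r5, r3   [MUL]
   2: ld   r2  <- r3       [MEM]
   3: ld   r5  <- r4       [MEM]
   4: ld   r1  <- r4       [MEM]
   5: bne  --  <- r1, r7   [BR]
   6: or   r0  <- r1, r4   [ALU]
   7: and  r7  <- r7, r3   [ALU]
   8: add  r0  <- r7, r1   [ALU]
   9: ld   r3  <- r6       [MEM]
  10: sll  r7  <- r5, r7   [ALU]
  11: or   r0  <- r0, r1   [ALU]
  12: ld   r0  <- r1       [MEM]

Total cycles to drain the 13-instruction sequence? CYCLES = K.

CYCLES = 10

c0: i0 mul  no-port MUL/MUL
c1: i1 mulh  no-port MUL/MEM
c2: i2 ld  no-port MEM/MEM
c3: i3 ld  no-port MEM/MEM
c4: i4 ld  RAW r1
c5: i5/i6 bne;or  2-wide
c6: i7 and  RAW r7
c7: i8/i9 add;ld  2-wide
c8: i10/i11 sll;or  2-wide
c9: i12 ld  tail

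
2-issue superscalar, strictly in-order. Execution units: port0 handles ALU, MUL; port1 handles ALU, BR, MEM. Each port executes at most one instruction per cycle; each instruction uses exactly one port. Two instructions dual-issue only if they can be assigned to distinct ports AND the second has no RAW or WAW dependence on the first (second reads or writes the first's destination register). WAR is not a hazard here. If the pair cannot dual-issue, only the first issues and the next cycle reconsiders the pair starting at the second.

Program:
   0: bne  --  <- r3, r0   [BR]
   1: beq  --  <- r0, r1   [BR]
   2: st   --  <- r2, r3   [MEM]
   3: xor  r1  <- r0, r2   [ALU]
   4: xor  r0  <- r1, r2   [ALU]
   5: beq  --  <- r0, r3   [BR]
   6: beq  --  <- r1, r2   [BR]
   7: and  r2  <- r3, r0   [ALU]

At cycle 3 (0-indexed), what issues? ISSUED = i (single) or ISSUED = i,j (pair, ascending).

ISSUED = 4

  cy0 -> i0 (bne.BR) no-port BR/BR
  cy1 -> i1 (beq.BR) no-port BR/MEM
  cy2 -> i2/i3 (st.MEM xor.ALU) dual
  cy3 -> i4 (xor.ALU) RAW r0
  cy4 -> i5 (beq.BR) no-port BR/BR
  cy5 -> i6/i7 (beq.BR and.ALU) dual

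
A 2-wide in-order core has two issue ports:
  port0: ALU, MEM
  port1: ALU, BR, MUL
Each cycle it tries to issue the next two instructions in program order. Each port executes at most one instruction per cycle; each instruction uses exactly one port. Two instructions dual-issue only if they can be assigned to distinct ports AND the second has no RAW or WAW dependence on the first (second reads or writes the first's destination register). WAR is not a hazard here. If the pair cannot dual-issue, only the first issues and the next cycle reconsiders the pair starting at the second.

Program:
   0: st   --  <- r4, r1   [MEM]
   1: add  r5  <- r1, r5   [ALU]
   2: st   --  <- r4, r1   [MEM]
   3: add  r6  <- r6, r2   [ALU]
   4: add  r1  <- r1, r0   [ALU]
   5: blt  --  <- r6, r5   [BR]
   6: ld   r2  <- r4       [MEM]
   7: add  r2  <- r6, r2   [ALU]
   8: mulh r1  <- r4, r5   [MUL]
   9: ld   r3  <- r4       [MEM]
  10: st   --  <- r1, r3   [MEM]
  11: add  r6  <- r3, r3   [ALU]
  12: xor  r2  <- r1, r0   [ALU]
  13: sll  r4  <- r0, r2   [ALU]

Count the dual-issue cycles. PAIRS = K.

PAIRS = 5

c0: i0&i1 st+add  2-wide
c1: i2&i3 st+add  2-wide
c2: i4&i5 add+blt  2-wide
c3: i6 ld  RAW+WAW r2
c4: i7&i8 add+mulh  2-wide
c5: i9 ld  no-port MEM/MEM
c6: i10&i11 st+add  2-wide
c7: i12 xor  RAW r2
c8: i13 sll  tail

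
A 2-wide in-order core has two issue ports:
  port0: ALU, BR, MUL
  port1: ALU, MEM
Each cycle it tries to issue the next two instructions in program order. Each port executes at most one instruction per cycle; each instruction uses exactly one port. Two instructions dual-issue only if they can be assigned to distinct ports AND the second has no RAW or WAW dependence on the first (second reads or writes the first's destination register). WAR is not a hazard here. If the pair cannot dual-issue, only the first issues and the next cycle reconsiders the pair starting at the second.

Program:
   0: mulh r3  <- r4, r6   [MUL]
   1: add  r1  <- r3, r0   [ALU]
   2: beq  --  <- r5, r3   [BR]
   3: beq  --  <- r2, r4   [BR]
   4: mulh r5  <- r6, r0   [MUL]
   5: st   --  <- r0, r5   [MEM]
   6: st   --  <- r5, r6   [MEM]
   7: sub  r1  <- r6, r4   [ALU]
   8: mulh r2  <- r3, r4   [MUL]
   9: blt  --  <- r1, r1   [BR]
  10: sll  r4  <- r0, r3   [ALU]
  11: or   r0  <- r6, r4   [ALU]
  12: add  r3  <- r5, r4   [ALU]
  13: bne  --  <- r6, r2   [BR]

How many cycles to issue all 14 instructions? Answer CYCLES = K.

t=0 i0:mulh.MUL ; RAW r3
t=1 i1&i2:add.ALU/beq.BR ; 2-wide
t=2 i3:beq.BR ; no-port BR/MUL
t=3 i4:mulh.MUL ; RAW r5
t=4 i5:st.MEM ; no-port MEM/MEM
t=5 i6&i7:st.MEM/sub.ALU ; 2-wide
t=6 i8:mulh.MUL ; no-port MUL/BR
t=7 i9&i10:blt.BR/sll.ALU ; 2-wide
t=8 i11&i12:or.ALU/add.ALU ; 2-wide
t=9 i13:bne.BR ; tail

CYCLES = 10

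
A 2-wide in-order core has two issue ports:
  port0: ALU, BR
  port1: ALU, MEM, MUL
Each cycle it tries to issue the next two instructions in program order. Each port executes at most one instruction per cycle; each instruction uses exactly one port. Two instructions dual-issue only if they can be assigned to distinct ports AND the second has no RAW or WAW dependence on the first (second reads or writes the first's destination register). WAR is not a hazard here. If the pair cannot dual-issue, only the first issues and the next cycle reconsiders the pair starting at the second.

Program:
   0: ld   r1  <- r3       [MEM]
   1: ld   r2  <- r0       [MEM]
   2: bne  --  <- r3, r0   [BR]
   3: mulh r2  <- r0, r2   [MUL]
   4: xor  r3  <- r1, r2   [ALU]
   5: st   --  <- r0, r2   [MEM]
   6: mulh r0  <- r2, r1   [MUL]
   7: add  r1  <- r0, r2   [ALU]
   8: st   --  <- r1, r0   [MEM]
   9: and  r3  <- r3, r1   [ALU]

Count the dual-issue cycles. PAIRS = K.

  cy0 -> i0 (ld) no-port MEM/MEM
  cy1 -> i1&i2 (ld/bne) dual
  cy2 -> i3 (mulh) RAW r2
  cy3 -> i4&i5 (xor/st) dual
  cy4 -> i6 (mulh) RAW r0
  cy5 -> i7 (add) RAW r1
  cy6 -> i8&i9 (st/and) dual

PAIRS = 3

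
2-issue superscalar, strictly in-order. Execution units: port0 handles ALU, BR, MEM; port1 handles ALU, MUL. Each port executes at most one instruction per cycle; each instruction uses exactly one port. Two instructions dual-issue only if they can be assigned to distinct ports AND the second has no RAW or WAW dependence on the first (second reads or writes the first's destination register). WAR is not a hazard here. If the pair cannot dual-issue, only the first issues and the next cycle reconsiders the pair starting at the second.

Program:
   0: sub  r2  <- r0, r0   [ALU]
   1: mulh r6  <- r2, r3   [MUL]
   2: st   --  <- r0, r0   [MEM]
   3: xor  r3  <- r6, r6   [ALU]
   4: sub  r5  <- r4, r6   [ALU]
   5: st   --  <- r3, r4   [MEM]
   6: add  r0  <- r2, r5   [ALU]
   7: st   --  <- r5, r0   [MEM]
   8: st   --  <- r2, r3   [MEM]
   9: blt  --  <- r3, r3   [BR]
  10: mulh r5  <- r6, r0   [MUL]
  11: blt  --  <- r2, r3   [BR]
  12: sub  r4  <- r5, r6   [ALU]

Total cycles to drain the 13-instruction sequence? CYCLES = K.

#0 head=0: sub.ALU i0 RAW r2
#1 head=1: mulh.MUL+st.MEM i1+i2 2-wide
#2 head=3: xor.ALU+sub.ALU i3+i4 2-wide
#3 head=5: st.MEM+add.ALU i5+i6 2-wide
#4 head=7: st.MEM i7 no-port MEM/MEM
#5 head=8: st.MEM i8 no-port MEM/BR
#6 head=9: blt.BR+mulh.MUL i9+i10 2-wide
#7 head=11: blt.BR+sub.ALU i11+i12 2-wide

CYCLES = 8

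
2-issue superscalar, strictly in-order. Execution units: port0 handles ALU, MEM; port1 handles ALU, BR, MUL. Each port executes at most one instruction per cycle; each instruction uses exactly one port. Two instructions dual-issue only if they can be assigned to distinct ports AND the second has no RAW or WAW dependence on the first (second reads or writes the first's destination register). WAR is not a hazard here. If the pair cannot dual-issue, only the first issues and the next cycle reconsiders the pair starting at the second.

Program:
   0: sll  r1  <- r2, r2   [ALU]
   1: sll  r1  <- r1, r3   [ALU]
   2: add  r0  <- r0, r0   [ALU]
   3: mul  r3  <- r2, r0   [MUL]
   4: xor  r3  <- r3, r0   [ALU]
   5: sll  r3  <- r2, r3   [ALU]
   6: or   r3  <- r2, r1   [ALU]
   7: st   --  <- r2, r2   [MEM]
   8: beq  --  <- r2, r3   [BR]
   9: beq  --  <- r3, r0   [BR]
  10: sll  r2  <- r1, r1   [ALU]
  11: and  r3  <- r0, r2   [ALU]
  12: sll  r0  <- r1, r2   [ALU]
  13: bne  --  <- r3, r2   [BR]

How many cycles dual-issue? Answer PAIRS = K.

PAIRS = 4

#0 head=0: sll i0 RAW+WAW r1
#1 head=1: sll+add i1&i2 2-wide
#2 head=3: mul i3 RAW+WAW r3
#3 head=4: xor i4 RAW+WAW r3
#4 head=5: sll i5 WAW r3
#5 head=6: or+st i6&i7 2-wide
#6 head=8: beq i8 no-port BR/BR
#7 head=9: beq+sll i9&i10 2-wide
#8 head=11: and+sll i11&i12 2-wide
#9 head=13: bne i13 tail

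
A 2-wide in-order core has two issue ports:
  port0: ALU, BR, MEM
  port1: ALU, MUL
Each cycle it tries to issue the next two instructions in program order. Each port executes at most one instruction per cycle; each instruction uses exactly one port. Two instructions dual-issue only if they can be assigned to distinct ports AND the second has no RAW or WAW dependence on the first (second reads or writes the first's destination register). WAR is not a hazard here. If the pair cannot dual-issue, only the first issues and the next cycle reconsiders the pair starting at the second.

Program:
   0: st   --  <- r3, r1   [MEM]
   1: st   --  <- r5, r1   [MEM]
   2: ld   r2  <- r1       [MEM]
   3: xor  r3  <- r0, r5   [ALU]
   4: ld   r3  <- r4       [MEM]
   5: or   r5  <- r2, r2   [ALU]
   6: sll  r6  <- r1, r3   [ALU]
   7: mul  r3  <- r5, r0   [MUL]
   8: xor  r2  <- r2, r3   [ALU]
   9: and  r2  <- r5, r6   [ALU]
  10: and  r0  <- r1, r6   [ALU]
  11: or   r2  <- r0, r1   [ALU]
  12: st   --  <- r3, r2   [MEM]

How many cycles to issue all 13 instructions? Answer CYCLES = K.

CYCLES = 9

t=0 i0:st.MEM ; no-port MEM/MEM
t=1 i1:st.MEM ; no-port MEM/MEM
t=2 i2+i3:ld.MEM;xor.ALU ; dual
t=3 i4+i5:ld.MEM;or.ALU ; dual
t=4 i6+i7:sll.ALU;mul.MUL ; dual
t=5 i8:xor.ALU ; WAW r2
t=6 i9+i10:and.ALU;and.ALU ; dual
t=7 i11:or.ALU ; RAW r2
t=8 i12:st.MEM ; tail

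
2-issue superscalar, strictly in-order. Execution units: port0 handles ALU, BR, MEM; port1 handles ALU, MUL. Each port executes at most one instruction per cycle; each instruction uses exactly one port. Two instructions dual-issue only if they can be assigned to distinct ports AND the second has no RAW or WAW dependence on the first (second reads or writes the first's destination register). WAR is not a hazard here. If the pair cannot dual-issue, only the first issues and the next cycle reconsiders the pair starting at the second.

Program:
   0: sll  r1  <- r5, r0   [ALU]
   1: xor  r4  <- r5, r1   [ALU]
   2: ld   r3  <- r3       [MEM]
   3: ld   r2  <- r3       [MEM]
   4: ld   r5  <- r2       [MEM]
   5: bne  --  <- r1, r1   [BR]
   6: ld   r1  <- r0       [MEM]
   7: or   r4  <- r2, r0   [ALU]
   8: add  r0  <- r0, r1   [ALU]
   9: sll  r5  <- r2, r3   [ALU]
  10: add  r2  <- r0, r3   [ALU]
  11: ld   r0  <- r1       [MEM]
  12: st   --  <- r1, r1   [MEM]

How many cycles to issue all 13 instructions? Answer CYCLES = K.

CYCLES = 9

c0: i0 sll.ALU  RAW r1
c1: i1,i2 xor.ALU;ld.MEM  dual
c2: i3 ld.MEM  no-port MEM/MEM
c3: i4 ld.MEM  no-port MEM/BR
c4: i5 bne.BR  no-port BR/MEM
c5: i6,i7 ld.MEM;or.ALU  dual
c6: i8,i9 add.ALU;sll.ALU  dual
c7: i10,i11 add.ALU;ld.MEM  dual
c8: i12 st.MEM  tail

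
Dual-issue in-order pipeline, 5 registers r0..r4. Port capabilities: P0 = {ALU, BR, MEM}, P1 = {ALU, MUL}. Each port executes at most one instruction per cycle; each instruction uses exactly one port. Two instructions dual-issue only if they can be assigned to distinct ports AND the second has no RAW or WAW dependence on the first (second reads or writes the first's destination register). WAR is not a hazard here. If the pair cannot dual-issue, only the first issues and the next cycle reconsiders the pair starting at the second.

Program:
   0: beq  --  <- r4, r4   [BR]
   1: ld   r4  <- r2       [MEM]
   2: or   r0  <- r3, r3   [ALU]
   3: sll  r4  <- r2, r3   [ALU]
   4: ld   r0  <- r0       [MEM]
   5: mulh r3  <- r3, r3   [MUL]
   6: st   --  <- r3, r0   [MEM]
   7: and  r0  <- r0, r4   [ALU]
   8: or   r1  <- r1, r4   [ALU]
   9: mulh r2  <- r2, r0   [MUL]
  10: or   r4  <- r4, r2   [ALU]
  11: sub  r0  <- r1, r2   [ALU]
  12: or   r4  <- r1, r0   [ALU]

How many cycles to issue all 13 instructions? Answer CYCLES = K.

t=0 i0:beq ; no-port BR/MEM
t=1 i1/i2:ld or ; dual
t=2 i3/i4:sll ld ; dual
t=3 i5:mulh ; RAW r3
t=4 i6/i7:st and ; dual
t=5 i8/i9:or mulh ; dual
t=6 i10/i11:or sub ; dual
t=7 i12:or ; tail

CYCLES = 8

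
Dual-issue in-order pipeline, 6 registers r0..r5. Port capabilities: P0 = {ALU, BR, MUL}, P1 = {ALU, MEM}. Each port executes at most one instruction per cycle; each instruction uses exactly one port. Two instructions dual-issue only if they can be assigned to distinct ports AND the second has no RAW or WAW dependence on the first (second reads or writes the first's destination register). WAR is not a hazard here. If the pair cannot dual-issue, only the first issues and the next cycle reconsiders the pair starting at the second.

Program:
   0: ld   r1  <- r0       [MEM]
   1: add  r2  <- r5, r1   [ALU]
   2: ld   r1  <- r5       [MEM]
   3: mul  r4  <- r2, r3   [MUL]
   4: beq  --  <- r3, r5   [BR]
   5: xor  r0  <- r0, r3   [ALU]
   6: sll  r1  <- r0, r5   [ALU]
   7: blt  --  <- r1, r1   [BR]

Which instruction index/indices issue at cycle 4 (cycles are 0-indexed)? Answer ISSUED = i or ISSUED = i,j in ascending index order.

ISSUED = 6

t=0 i0:ld.MEM ; RAW r1
t=1 i1,i2:add.ALU+ld.MEM ; 2-wide
t=2 i3:mul.MUL ; no-port MUL/BR
t=3 i4,i5:beq.BR+xor.ALU ; 2-wide
t=4 i6:sll.ALU ; RAW r1
t=5 i7:blt.BR ; tail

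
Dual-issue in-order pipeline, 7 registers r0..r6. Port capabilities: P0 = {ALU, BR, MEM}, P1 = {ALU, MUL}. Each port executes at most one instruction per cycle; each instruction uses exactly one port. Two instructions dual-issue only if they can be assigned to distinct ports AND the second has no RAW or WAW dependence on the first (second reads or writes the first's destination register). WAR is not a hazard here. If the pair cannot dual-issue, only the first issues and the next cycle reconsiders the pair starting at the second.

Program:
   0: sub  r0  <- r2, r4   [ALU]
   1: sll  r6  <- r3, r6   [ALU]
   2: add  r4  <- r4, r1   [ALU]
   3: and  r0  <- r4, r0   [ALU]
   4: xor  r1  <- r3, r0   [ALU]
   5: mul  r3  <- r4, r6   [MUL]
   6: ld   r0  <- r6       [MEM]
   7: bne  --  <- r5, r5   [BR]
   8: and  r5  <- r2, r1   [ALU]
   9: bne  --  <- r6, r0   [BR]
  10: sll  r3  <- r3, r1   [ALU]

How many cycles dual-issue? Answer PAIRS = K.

  cy0 -> i0+i1 (sub.ALU+sll.ALU) 2-wide
  cy1 -> i2 (add.ALU) RAW r4
  cy2 -> i3 (and.ALU) RAW r0
  cy3 -> i4+i5 (xor.ALU+mul.MUL) 2-wide
  cy4 -> i6 (ld.MEM) no-port MEM/BR
  cy5 -> i7+i8 (bne.BR+and.ALU) 2-wide
  cy6 -> i9+i10 (bne.BR+sll.ALU) 2-wide

PAIRS = 4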